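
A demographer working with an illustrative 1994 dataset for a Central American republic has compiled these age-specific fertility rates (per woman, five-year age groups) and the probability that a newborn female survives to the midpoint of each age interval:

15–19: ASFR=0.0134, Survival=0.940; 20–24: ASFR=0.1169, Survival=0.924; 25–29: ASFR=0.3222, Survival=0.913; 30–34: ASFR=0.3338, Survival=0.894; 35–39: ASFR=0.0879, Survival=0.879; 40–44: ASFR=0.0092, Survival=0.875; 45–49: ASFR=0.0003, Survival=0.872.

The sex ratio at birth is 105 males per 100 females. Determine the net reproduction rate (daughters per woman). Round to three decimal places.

Proportion female at birth = 100 / (100 + 105) = 0.48780.
Weighting each age-specific rate by interval width and survival:
  15–19: 5 × 0.0134 × 0.940 = 0.06298
  20–24: 5 × 0.1169 × 0.924 = 0.54008
  25–29: 5 × 0.3222 × 0.913 = 1.47084
  30–34: 5 × 0.3338 × 0.894 = 1.49209
  35–39: 5 × 0.0879 × 0.879 = 0.38632
  40–44: 5 × 0.0092 × 0.875 = 0.04025
  45–49: 5 × 0.0003 × 0.872 = 0.00131
Sum = 3.99387
NRR = 0.48780 × 3.99387 = 1.94821

1.948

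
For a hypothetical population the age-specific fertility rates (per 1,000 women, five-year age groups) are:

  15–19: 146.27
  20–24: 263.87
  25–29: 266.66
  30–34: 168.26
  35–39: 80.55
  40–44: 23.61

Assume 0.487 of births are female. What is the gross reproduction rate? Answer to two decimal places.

2.31

Proportion female at birth = 0.487.
Sum of ASFRs = 146.27 + 263.87 + 266.66 + 168.26 + 80.55 + 23.61 = 949.22
TFR = 5 × 949.22 / 1000 = 4.7461
GRR = 0.487 × 4.7461 = 2.31135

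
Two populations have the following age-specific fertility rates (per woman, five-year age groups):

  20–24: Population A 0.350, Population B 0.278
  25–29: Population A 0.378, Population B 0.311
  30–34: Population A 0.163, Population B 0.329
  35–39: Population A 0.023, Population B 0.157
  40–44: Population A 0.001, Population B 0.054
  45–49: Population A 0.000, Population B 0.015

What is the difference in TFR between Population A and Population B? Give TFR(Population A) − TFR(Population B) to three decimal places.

Population A:
  Sum of ASFRs = 0.350 + 0.378 + 0.163 + 0.023 + 0.001 + 0.000 = 0.915
  TFR = 5 × 0.915 = 4.575
Population B:
  Sum of ASFRs = 0.278 + 0.311 + 0.329 + 0.157 + 0.054 + 0.015 = 1.144
  TFR = 5 × 1.144 = 5.72
Difference = 4.575 − 5.72 = -1.145

-1.145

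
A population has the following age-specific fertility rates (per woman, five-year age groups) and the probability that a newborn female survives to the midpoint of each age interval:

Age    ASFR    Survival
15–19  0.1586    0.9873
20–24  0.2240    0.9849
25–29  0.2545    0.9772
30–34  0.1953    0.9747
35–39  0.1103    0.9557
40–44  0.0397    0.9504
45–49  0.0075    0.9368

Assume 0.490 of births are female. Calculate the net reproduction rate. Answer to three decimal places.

Proportion female at birth = 0.490.
Each age group contributes 5 × ASFR × survival:
  15–19: 5 × 0.1586 × 0.9873 = 0.78293
  20–24: 5 × 0.2240 × 0.9849 = 1.10309
  25–29: 5 × 0.2545 × 0.9772 = 1.24349
  30–34: 5 × 0.1953 × 0.9747 = 0.95179
  35–39: 5 × 0.1103 × 0.9557 = 0.52707
  40–44: 5 × 0.0397 × 0.9504 = 0.18865
  45–49: 5 × 0.0075 × 0.9368 = 0.03513
Sum = 4.83215
NRR = 0.490 × 4.83215 = 2.36775
With NRR above 1 the population is above replacement fertility.

2.368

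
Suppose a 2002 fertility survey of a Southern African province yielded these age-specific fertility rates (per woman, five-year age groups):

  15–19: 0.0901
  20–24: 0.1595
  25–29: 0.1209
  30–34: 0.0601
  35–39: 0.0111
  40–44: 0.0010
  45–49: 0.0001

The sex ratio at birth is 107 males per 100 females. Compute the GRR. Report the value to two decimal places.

Proportion female at birth = 100 / (100 + 107) = 0.48309.
Sum of ASFRs = 0.0901 + 0.1595 + 0.1209 + 0.0601 + 0.0111 + 0.0010 + 0.0001 = 0.4428
TFR = 5 × 0.4428 = 2.214
GRR = 0.48309 × 2.214 = 1.06956

1.07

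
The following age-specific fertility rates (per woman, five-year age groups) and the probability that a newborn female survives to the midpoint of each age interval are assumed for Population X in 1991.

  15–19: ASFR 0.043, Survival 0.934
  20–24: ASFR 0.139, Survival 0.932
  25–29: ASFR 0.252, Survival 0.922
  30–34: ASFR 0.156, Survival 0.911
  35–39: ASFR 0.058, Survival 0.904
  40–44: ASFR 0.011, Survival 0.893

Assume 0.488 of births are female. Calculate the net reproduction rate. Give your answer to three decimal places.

1.480

Proportion female at birth = 0.488.
Each age group contributes 5 × ASFR × survival:
  15–19: 5 × 0.043 × 0.934 = 0.20081
  20–24: 5 × 0.139 × 0.932 = 0.64774
  25–29: 5 × 0.252 × 0.922 = 1.16172
  30–34: 5 × 0.156 × 0.911 = 0.71058
  35–39: 5 × 0.058 × 0.904 = 0.26216
  40–44: 5 × 0.011 × 0.893 = 0.04912
Sum = 3.03213
NRR = 0.488 × 3.03213 = 1.47968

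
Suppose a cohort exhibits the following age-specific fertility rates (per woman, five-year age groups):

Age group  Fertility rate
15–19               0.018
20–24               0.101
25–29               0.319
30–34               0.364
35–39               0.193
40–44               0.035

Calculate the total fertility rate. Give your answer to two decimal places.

Sum of ASFRs = 0.018 + 0.101 + 0.319 + 0.364 + 0.193 + 0.035 = 1.030
TFR = 5 × 1.030 = 5.15

5.15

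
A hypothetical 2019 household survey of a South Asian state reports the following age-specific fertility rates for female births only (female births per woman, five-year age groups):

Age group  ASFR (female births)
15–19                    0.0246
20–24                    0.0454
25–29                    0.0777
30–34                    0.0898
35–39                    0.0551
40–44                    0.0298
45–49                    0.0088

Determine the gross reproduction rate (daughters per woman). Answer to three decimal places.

Sum of female ASFRs = 0.0246 + 0.0454 + 0.0777 + 0.0898 + 0.0551 + 0.0298 + 0.0088 = 0.3312
GRR = 5 × 0.3312 = 1.656

1.656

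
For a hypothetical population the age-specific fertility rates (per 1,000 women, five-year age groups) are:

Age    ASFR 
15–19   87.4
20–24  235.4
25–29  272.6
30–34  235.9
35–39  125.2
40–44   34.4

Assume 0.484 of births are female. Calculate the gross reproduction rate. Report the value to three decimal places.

Proportion female at birth = 0.484.
Sum of ASFRs = 87.4 + 235.4 + 272.6 + 235.9 + 125.2 + 34.4 = 990.9
TFR = 5 × 990.9 / 1000 = 4.9545
GRR = 0.484 × 4.9545 = 2.39798

2.398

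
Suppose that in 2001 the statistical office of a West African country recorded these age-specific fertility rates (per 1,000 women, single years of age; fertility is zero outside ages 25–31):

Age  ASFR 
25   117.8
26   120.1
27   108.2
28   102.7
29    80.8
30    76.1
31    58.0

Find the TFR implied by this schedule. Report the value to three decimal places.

0.664

Sum of ASFRs = 117.8 + 120.1 + 108.2 + 102.7 + 80.8 + 76.1 + 58.0 = 663.7
TFR = 663.7 / 1000 = 0.6637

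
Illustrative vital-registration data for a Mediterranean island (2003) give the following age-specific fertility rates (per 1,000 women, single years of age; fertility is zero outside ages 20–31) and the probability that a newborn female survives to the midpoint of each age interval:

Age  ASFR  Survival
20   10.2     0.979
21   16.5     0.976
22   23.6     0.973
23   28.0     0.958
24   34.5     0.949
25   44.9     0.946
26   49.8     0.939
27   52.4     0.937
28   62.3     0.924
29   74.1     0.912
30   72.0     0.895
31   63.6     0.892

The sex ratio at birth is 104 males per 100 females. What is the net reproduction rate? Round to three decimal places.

Proportion female at birth = 100 / (100 + 104) = 0.49020.
Per-age-group product (1 × ASFR × survival probability):
  20: 1 × 10.2/1000 × 0.979 = 0.00999
  21: 1 × 16.5/1000 × 0.976 = 0.01610
  22: 1 × 23.6/1000 × 0.973 = 0.02296
  23: 1 × 28.0/1000 × 0.958 = 0.02682
  24: 1 × 34.5/1000 × 0.949 = 0.03274
  25: 1 × 44.9/1000 × 0.946 = 0.04248
  26: 1 × 49.8/1000 × 0.939 = 0.04676
  27: 1 × 52.4/1000 × 0.937 = 0.04910
  28: 1 × 62.3/1000 × 0.924 = 0.05757
  29: 1 × 74.1/1000 × 0.912 = 0.06758
  30: 1 × 72.0/1000 × 0.895 = 0.06444
  31: 1 × 63.6/1000 × 0.892 = 0.05673
Sum = 0.49327
NRR = 0.49020 × 0.49327 = 0.24180
NRR < 1, so the cohort does not fully replace itself.

0.242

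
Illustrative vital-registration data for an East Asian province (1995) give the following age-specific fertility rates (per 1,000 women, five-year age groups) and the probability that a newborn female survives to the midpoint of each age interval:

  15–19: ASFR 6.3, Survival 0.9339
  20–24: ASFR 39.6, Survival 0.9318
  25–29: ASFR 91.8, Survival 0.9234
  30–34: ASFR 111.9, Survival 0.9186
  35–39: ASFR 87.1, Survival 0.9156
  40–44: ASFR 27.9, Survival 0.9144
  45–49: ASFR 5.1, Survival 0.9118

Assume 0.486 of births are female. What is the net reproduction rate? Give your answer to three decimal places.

0.827

Proportion female at birth = 0.486.
Weighting each age-specific rate by interval width and survival:
  15–19: 5 × 6.3/1000 × 0.9339 = 0.02942
  20–24: 5 × 39.6/1000 × 0.9318 = 0.18450
  25–29: 5 × 91.8/1000 × 0.9234 = 0.42384
  30–34: 5 × 111.9/1000 × 0.9186 = 0.51396
  35–39: 5 × 87.1/1000 × 0.9156 = 0.39874
  40–44: 5 × 27.9/1000 × 0.9144 = 0.12756
  45–49: 5 × 5.1/1000 × 0.9118 = 0.02325
Sum = 1.70127
NRR = 0.486 × 1.70127 = 0.82682
An NRR under 1 implies long-run decline under these rates.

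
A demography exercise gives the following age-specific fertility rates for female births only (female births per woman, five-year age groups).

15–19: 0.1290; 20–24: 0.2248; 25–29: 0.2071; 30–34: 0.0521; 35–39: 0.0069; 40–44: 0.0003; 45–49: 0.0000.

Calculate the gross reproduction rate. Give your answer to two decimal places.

3.10

Sum of female ASFRs = 0.1290 + 0.2248 + 0.2071 + 0.0521 + 0.0069 + 0.0003 + 0.0000 = 0.6202
GRR = 5 × 0.6202 = 3.101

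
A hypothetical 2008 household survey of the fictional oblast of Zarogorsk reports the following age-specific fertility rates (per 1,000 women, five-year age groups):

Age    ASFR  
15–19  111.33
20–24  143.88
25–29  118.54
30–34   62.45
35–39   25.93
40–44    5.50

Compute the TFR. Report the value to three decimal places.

2.338

Sum of ASFRs = 111.33 + 143.88 + 118.54 + 62.45 + 25.93 + 5.50 = 467.63
TFR = 5 × 467.63 / 1000 = 2.33815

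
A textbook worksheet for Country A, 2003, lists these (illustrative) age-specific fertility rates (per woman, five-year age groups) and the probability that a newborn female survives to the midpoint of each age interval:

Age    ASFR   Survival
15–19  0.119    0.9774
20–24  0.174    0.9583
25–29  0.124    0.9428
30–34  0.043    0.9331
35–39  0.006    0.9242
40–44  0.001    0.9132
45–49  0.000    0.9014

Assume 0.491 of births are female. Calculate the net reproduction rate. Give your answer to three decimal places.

Proportion female at birth = 0.491.
Survival-weighted fertility by age (5·fₓ·Sₓ):
  15–19: 5 × 0.119 × 0.9774 = 0.58155
  20–24: 5 × 0.174 × 0.9583 = 0.83372
  25–29: 5 × 0.124 × 0.9428 = 0.58454
  30–34: 5 × 0.043 × 0.9331 = 0.20062
  35–39: 5 × 0.006 × 0.9242 = 0.02773
  40–44: 5 × 0.001 × 0.9132 = 0.00457
  45–49: 5 × 0.000 × 0.9014 = 0.00000
Sum = 2.23273
NRR = 0.491 × 2.23273 = 1.09627

1.096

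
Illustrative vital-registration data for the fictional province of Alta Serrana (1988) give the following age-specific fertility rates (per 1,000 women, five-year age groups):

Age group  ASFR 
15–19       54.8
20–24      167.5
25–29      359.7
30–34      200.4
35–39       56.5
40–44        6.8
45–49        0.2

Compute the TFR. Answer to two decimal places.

4.23

Sum of ASFRs = 54.8 + 167.5 + 359.7 + 200.4 + 56.5 + 6.8 + 0.2 = 845.9
TFR = 5 × 845.9 / 1000 = 4.2295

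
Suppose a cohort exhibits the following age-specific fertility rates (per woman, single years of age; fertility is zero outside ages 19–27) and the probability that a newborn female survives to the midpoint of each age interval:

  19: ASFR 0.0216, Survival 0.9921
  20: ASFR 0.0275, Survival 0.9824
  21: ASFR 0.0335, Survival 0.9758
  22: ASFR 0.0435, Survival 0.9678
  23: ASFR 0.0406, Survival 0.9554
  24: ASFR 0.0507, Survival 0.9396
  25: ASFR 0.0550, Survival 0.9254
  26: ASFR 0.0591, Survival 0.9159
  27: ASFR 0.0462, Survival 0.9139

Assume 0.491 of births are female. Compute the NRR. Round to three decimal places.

0.175

Proportion female at birth = 0.491.
Per-age-group product (1 × ASFR × survival probability):
  19: 1 × 0.0216 × 0.9921 = 0.02143
  20: 1 × 0.0275 × 0.9824 = 0.02702
  21: 1 × 0.0335 × 0.9758 = 0.03269
  22: 1 × 0.0435 × 0.9678 = 0.04210
  23: 1 × 0.0406 × 0.9554 = 0.03879
  24: 1 × 0.0507 × 0.9396 = 0.04764
  25: 1 × 0.0550 × 0.9254 = 0.05090
  26: 1 × 0.0591 × 0.9159 = 0.05413
  27: 1 × 0.0462 × 0.9139 = 0.04222
Sum = 0.35692
NRR = 0.491 × 0.35692 = 0.17525
An NRR under 1 implies long-run decline under these rates.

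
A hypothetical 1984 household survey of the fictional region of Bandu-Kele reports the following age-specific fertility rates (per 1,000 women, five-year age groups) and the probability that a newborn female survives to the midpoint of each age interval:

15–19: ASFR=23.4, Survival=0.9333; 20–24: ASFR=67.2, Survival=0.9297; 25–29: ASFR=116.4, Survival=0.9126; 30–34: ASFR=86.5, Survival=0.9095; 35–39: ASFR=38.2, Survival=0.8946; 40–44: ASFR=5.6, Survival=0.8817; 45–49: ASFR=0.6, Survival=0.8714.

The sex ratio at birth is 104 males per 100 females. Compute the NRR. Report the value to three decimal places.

0.757

Proportion female at birth = 100 / (100 + 104) = 0.49020.
Survival-weighted fertility by age (5·fₓ·Sₓ):
  15–19: 5 × 23.4/1000 × 0.9333 = 0.10920
  20–24: 5 × 67.2/1000 × 0.9297 = 0.31238
  25–29: 5 × 116.4/1000 × 0.9126 = 0.53113
  30–34: 5 × 86.5/1000 × 0.9095 = 0.39336
  35–39: 5 × 38.2/1000 × 0.8946 = 0.17087
  40–44: 5 × 5.6/1000 × 0.8817 = 0.02469
  45–49: 5 × 0.6/1000 × 0.8714 = 0.00261
Sum = 1.54424
NRR = 0.49020 × 1.54424 = 0.75699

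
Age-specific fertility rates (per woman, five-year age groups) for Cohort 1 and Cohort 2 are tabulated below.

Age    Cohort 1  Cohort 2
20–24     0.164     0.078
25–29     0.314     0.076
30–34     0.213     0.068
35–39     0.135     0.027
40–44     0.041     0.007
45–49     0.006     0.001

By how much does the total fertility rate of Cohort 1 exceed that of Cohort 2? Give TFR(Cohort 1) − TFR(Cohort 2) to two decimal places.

3.08

Cohort 1:
  Sum of ASFRs = 0.164 + 0.314 + 0.213 + 0.135 + 0.041 + 0.006 = 0.873
  TFR = 5 × 0.873 = 4.365
Cohort 2:
  Sum of ASFRs = 0.078 + 0.076 + 0.068 + 0.027 + 0.007 + 0.001 = 0.257
  TFR = 5 × 0.257 = 1.285
Difference = 4.365 − 1.285 = 3.08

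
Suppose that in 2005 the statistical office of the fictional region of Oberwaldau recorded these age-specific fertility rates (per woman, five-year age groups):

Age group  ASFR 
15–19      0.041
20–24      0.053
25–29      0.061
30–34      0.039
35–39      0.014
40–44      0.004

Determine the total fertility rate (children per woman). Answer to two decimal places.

1.06

Sum of ASFRs = 0.041 + 0.053 + 0.061 + 0.039 + 0.014 + 0.004 = 0.212
TFR = 5 × 0.212 = 1.06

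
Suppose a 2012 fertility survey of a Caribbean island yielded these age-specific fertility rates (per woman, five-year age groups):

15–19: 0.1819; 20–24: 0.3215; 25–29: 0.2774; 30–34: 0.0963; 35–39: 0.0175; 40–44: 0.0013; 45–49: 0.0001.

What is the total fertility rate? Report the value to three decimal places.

Sum of ASFRs = 0.1819 + 0.3215 + 0.2774 + 0.0963 + 0.0175 + 0.0013 + 0.0001 = 0.8960
TFR = 5 × 0.8960 = 4.48

4.480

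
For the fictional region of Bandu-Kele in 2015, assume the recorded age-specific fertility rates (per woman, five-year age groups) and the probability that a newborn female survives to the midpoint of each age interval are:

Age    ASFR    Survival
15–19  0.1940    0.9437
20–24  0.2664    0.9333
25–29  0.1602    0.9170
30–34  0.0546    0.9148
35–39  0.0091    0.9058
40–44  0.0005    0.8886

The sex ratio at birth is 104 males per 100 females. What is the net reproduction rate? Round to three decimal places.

1.562

Proportion female at birth = 100 / (100 + 104) = 0.49020.
Each age group contributes 5 × ASFR × survival:
  15–19: 5 × 0.1940 × 0.9437 = 0.91539
  20–24: 5 × 0.2664 × 0.9333 = 1.24316
  25–29: 5 × 0.1602 × 0.9170 = 0.73452
  30–34: 5 × 0.0546 × 0.9148 = 0.24974
  35–39: 5 × 0.0091 × 0.9058 = 0.04121
  40–44: 5 × 0.0005 × 0.8886 = 0.00222
Sum = 3.18624
NRR = 0.49020 × 3.18624 = 1.56189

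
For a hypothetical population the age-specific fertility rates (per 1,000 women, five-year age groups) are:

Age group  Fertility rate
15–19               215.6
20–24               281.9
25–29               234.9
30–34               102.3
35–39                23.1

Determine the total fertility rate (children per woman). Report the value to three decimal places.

Sum of ASFRs = 215.6 + 281.9 + 234.9 + 102.3 + 23.1 = 857.8
TFR = 5 × 857.8 / 1000 = 4.289

4.289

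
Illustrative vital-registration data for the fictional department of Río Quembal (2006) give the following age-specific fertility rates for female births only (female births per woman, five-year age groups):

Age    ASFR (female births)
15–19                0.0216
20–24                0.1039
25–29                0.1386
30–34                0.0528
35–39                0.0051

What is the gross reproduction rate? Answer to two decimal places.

Sum of female ASFRs = 0.0216 + 0.1039 + 0.1386 + 0.0528 + 0.0051 = 0.3220
GRR = 5 × 0.3220 = 1.61

1.61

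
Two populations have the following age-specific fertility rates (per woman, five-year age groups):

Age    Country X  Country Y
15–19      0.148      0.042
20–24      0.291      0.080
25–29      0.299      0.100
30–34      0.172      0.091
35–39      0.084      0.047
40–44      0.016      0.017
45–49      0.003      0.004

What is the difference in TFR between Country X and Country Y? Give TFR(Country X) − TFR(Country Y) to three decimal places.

Country X:
  Sum of ASFRs = 0.148 + 0.291 + 0.299 + 0.172 + 0.084 + 0.016 + 0.003 = 1.013
  TFR = 5 × 1.013 = 5.065
Country Y:
  Sum of ASFRs = 0.042 + 0.080 + 0.100 + 0.091 + 0.047 + 0.017 + 0.004 = 0.381
  TFR = 5 × 0.381 = 1.905
Difference = 5.065 − 1.905 = 3.16

3.160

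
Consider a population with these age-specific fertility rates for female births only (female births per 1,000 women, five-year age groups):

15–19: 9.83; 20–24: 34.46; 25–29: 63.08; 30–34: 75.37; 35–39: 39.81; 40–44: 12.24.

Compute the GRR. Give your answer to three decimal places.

Sum of female ASFRs = 9.83 + 34.46 + 63.08 + 75.37 + 39.81 + 12.24 = 234.79
GRR = 5 × 234.79 / 1000 = 1.17395

1.174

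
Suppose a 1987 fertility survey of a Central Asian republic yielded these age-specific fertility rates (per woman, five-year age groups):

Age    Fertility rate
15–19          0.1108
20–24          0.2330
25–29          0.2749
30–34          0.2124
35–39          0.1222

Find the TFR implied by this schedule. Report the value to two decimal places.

4.77

Sum of ASFRs = 0.1108 + 0.2330 + 0.2749 + 0.2124 + 0.1222 = 0.9533
TFR = 5 × 0.9533 = 4.7665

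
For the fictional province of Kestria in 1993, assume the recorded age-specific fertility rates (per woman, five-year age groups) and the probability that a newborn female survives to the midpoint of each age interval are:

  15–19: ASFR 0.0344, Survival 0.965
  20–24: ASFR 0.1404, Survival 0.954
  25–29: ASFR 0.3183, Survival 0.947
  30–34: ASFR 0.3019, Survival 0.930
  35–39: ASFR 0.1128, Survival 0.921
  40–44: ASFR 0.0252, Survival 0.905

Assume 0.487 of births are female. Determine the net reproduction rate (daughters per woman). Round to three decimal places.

2.133

Proportion female at birth = 0.487.
Per-age-group product (5 × ASFR × survival probability):
  15–19: 5 × 0.0344 × 0.965 = 0.16598
  20–24: 5 × 0.1404 × 0.954 = 0.66971
  25–29: 5 × 0.3183 × 0.947 = 1.50715
  30–34: 5 × 0.3019 × 0.930 = 1.40384
  35–39: 5 × 0.1128 × 0.921 = 0.51944
  40–44: 5 × 0.0252 × 0.905 = 0.11403
Sum = 4.38015
NRR = 0.487 × 4.38015 = 2.13313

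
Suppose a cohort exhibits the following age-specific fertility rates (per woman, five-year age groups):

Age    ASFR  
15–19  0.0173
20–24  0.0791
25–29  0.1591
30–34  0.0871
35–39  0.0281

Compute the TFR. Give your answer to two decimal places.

1.85

Sum of ASFRs = 0.0173 + 0.0791 + 0.1591 + 0.0871 + 0.0281 = 0.3707
TFR = 5 × 0.3707 = 1.8535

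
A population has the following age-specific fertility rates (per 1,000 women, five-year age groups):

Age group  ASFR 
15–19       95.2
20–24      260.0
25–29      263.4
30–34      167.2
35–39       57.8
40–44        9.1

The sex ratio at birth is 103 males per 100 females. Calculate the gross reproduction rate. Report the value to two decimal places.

2.10

Proportion female at birth = 100 / (100 + 103) = 0.49261.
Sum of ASFRs = 95.2 + 260.0 + 263.4 + 167.2 + 57.8 + 9.1 = 852.7
TFR = 5 × 852.7 / 1000 = 4.2635
GRR = 0.49261 × 4.2635 = 2.10024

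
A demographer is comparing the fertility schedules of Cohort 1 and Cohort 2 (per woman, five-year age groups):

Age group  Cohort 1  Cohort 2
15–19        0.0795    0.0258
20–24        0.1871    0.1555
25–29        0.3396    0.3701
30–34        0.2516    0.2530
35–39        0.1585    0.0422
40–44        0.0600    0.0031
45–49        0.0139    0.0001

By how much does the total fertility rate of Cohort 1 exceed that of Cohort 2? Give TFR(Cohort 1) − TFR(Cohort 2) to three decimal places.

Cohort 1:
  Sum of ASFRs = 0.0795 + 0.1871 + 0.3396 + 0.2516 + 0.1585 + 0.0600 + 0.0139 = 1.0902
  TFR = 5 × 1.0902 = 5.451
Cohort 2:
  Sum of ASFRs = 0.0258 + 0.1555 + 0.3701 + 0.2530 + 0.0422 + 0.0031 + 0.0001 = 0.8498
  TFR = 5 × 0.8498 = 4.249
Difference = 5.451 − 4.249 = 1.202

1.202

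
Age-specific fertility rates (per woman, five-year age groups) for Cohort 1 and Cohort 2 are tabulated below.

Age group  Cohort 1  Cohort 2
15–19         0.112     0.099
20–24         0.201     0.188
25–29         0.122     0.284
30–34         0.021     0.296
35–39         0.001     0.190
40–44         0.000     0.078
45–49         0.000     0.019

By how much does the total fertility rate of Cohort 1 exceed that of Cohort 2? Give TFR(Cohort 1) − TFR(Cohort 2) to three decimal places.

Cohort 1:
  Sum of ASFRs = 0.112 + 0.201 + 0.122 + 0.021 + 0.001 + 0.000 + 0.000 = 0.457
  TFR = 5 × 0.457 = 2.285
Cohort 2:
  Sum of ASFRs = 0.099 + 0.188 + 0.284 + 0.296 + 0.190 + 0.078 + 0.019 = 1.154
  TFR = 5 × 1.154 = 5.77
Difference = 2.285 − 5.77 = -3.485

-3.485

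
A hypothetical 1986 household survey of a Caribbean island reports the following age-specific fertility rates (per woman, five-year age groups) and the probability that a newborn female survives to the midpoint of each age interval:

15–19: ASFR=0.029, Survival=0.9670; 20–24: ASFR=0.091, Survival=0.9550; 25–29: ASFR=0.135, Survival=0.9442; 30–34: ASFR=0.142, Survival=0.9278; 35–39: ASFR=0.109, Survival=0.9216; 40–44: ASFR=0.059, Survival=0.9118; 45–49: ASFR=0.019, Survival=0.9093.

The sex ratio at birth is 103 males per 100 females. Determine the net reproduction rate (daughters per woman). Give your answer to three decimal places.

1.344

Proportion female at birth = 100 / (100 + 103) = 0.49261.
Each age group contributes 5 × ASFR × survival:
  15–19: 5 × 0.029 × 0.9670 = 0.14022
  20–24: 5 × 0.091 × 0.9550 = 0.43453
  25–29: 5 × 0.135 × 0.9442 = 0.63734
  30–34: 5 × 0.142 × 0.9278 = 0.65874
  35–39: 5 × 0.109 × 0.9216 = 0.50227
  40–44: 5 × 0.059 × 0.9118 = 0.26898
  45–49: 5 × 0.019 × 0.9093 = 0.08638
Sum = 2.72846
NRR = 0.49261 × 2.72846 = 1.34407
NRR > 1, so each generation more than replaces itself.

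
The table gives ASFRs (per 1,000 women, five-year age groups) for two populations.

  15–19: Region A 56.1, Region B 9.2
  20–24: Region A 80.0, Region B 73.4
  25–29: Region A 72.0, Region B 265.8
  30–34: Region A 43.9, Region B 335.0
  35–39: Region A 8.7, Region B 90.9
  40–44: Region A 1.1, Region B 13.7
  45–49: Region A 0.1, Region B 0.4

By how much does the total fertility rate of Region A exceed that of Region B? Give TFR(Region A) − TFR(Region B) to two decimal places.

-2.63

Region A:
  Sum of ASFRs = 56.1 + 80.0 + 72.0 + 43.9 + 8.7 + 1.1 + 0.1 = 261.9
  TFR = 5 × 261.9 / 1000 = 1.3095
Region B:
  Sum of ASFRs = 9.2 + 73.4 + 265.8 + 335.0 + 90.9 + 13.7 + 0.4 = 788.4
  TFR = 5 × 788.4 / 1000 = 3.942
Difference = 1.3095 − 3.942 = -2.6325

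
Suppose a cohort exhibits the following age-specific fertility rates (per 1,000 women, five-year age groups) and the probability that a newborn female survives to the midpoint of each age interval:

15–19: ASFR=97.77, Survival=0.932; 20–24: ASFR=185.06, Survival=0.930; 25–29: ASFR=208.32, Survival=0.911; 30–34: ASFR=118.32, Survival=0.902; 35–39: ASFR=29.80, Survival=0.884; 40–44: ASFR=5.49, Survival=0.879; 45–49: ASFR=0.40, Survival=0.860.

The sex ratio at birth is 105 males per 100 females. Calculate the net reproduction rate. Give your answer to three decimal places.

1.442

Proportion female at birth = 100 / (100 + 105) = 0.48780.
Survival-weighted fertility by age (5·fₓ·Sₓ):
  15–19: 5 × 97.77/1000 × 0.932 = 0.45561
  20–24: 5 × 185.06/1000 × 0.930 = 0.86053
  25–29: 5 × 208.32/1000 × 0.911 = 0.94890
  30–34: 5 × 118.32/1000 × 0.902 = 0.53362
  35–39: 5 × 29.80/1000 × 0.884 = 0.13172
  40–44: 5 × 5.49/1000 × 0.879 = 0.02413
  45–49: 5 × 0.40/1000 × 0.860 = 0.00172
Sum = 2.95623
NRR = 0.48780 × 2.95623 = 1.44205
An NRR exceeding 1 indicates intrinsic growth under these rates.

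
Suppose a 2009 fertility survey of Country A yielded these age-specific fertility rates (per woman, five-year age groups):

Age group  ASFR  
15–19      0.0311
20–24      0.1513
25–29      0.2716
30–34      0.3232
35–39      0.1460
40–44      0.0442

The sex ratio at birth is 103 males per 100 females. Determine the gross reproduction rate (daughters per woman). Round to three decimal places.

Proportion female at birth = 100 / (100 + 103) = 0.49261.
Sum of ASFRs = 0.0311 + 0.1513 + 0.2716 + 0.3232 + 0.1460 + 0.0442 = 0.9674
TFR = 5 × 0.9674 = 4.837
GRR = 0.49261 × 4.837 = 2.38275

2.383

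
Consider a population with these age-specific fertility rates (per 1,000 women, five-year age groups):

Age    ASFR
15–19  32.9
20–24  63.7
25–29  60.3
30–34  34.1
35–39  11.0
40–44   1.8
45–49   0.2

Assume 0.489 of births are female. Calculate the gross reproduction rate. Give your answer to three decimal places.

0.499

Proportion female at birth = 0.489.
Sum of ASFRs = 32.9 + 63.7 + 60.3 + 34.1 + 11.0 + 1.8 + 0.2 = 204.0
TFR = 5 × 204.0 / 1000 = 1.02
GRR = 0.489 × 1.02 = 0.49878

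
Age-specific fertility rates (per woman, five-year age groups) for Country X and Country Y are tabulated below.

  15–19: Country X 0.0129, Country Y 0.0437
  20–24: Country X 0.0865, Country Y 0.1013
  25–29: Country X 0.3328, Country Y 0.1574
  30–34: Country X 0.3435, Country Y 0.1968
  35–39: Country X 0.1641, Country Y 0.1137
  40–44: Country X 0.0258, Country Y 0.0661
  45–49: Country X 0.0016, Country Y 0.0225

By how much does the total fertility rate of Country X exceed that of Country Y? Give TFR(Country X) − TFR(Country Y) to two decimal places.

1.33

Country X:
  Sum of ASFRs = 0.0129 + 0.0865 + 0.3328 + 0.3435 + 0.1641 + 0.0258 + 0.0016 = 0.9672
  TFR = 5 × 0.9672 = 4.836
Country Y:
  Sum of ASFRs = 0.0437 + 0.1013 + 0.1574 + 0.1968 + 0.1137 + 0.0661 + 0.0225 = 0.7015
  TFR = 5 × 0.7015 = 3.5075
Difference = 4.836 − 3.5075 = 1.3285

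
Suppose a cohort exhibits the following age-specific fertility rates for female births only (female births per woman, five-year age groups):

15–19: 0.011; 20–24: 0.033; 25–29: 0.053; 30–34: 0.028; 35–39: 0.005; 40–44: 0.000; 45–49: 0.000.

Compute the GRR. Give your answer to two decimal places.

0.65

Sum of female ASFRs = 0.011 + 0.033 + 0.053 + 0.028 + 0.005 + 0.000 + 0.000 = 0.130
GRR = 5 × 0.130 = 0.65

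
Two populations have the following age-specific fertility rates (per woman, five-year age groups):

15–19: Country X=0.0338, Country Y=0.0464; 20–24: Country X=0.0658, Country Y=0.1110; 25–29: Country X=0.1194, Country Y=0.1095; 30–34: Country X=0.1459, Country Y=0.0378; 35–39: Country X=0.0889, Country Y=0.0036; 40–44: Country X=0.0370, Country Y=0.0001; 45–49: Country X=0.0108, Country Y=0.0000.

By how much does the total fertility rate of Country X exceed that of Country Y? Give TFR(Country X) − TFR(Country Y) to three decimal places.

0.966

Country X:
  Sum of ASFRs = 0.0338 + 0.0658 + 0.1194 + 0.1459 + 0.0889 + 0.0370 + 0.0108 = 0.5016
  TFR = 5 × 0.5016 = 2.508
Country Y:
  Sum of ASFRs = 0.0464 + 0.1110 + 0.1095 + 0.0378 + 0.0036 + 0.0001 + 0.0000 = 0.3084
  TFR = 5 × 0.3084 = 1.542
Difference = 2.508 − 1.542 = 0.966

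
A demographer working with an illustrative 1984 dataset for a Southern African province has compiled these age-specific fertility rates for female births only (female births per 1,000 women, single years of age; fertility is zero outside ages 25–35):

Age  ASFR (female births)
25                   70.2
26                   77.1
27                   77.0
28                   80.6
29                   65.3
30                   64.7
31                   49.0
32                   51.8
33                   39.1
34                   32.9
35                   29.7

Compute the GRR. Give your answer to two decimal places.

0.64

Sum of female ASFRs = 70.2 + 77.1 + 77.0 + 80.6 + 65.3 + 64.7 + 49.0 + 51.8 + 39.1 + 32.9 + 29.7 = 637.4
GRR = 637.4 / 1000 = 0.6374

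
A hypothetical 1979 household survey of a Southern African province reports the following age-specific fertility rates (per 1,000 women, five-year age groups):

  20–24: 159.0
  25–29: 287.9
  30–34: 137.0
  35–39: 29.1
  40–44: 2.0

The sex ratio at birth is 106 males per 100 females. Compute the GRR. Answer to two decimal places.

1.49

Proportion female at birth = 100 / (100 + 106) = 0.48544.
Sum of ASFRs = 159.0 + 287.9 + 137.0 + 29.1 + 2.0 = 615.0
TFR = 5 × 615.0 / 1000 = 3.075
GRR = 0.48544 × 3.075 = 1.49273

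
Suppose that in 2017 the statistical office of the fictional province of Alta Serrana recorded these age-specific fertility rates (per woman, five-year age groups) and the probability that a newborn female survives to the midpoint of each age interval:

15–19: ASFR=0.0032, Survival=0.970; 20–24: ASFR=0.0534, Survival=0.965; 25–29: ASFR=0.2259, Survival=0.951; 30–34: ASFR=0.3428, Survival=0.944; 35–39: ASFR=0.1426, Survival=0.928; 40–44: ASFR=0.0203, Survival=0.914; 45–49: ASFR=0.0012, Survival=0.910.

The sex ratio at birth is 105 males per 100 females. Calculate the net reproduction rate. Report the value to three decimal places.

1.817

Proportion female at birth = 100 / (100 + 105) = 0.48780.
Each age group contributes 5 × ASFR × survival:
  15–19: 5 × 0.0032 × 0.970 = 0.01552
  20–24: 5 × 0.0534 × 0.965 = 0.25766
  25–29: 5 × 0.2259 × 0.951 = 1.07415
  30–34: 5 × 0.3428 × 0.944 = 1.61802
  35–39: 5 × 0.1426 × 0.928 = 0.66166
  40–44: 5 × 0.0203 × 0.914 = 0.09277
  45–49: 5 × 0.0012 × 0.910 = 0.00546
Sum = 3.72524
NRR = 0.48780 × 3.72524 = 1.81717
NRR > 1, so each generation more than replaces itself.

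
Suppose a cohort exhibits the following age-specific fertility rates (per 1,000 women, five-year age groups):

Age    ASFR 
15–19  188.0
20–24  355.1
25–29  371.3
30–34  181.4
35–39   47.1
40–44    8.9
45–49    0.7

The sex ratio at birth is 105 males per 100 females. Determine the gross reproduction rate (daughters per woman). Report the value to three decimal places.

2.811

Proportion female at birth = 100 / (100 + 105) = 0.48780.
Sum of ASFRs = 188.0 + 355.1 + 371.3 + 181.4 + 47.1 + 8.9 + 0.7 = 1152.5
TFR = 5 × 1152.5 / 1000 = 5.7625
GRR = 0.48780 × 5.7625 = 2.81095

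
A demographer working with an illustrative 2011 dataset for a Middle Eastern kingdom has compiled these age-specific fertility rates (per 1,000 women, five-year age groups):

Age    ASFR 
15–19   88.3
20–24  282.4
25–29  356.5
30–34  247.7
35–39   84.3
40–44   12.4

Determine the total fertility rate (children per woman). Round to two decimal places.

5.36

Sum of ASFRs = 88.3 + 282.4 + 356.5 + 247.7 + 84.3 + 12.4 = 1071.6
TFR = 5 × 1071.6 / 1000 = 5.358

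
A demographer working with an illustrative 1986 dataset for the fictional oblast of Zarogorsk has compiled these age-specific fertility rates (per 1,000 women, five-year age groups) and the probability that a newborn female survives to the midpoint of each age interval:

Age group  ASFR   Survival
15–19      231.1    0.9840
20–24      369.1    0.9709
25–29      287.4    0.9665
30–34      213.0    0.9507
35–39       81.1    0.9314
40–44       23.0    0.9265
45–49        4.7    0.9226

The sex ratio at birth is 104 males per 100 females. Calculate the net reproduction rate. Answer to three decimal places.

2.861

Proportion female at birth = 100 / (100 + 104) = 0.49020.
Survival-weighted fertility by age (5·fₓ·Sₓ):
  15–19: 5 × 231.1/1000 × 0.9840 = 1.13701
  20–24: 5 × 369.1/1000 × 0.9709 = 1.79180
  25–29: 5 × 287.4/1000 × 0.9665 = 1.38886
  30–34: 5 × 213.0/1000 × 0.9507 = 1.01250
  35–39: 5 × 81.1/1000 × 0.9314 = 0.37768
  40–44: 5 × 23.0/1000 × 0.9265 = 0.10655
  45–49: 5 × 4.7/1000 × 0.9226 = 0.02168
Sum = 5.83608
NRR = 0.49020 × 5.83608 = 2.86085
With NRR above 1 the population is above replacement fertility.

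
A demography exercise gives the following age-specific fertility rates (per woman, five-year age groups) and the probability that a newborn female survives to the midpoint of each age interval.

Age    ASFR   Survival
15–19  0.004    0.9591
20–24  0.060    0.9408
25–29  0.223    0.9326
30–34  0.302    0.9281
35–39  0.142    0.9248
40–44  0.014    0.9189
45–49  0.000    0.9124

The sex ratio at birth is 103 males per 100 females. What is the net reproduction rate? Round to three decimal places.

Proportion female at birth = 100 / (100 + 103) = 0.49261.
Each age group contributes 5 × ASFR × survival:
  15–19: 5 × 0.004 × 0.9591 = 0.01918
  20–24: 5 × 0.060 × 0.9408 = 0.28224
  25–29: 5 × 0.223 × 0.9326 = 1.03985
  30–34: 5 × 0.302 × 0.9281 = 1.40143
  35–39: 5 × 0.142 × 0.9248 = 0.65661
  40–44: 5 × 0.014 × 0.9189 = 0.06432
  45–49: 5 × 0.000 × 0.9124 = 0.00000
Sum = 3.46363
NRR = 0.49261 × 3.46363 = 1.70622

1.706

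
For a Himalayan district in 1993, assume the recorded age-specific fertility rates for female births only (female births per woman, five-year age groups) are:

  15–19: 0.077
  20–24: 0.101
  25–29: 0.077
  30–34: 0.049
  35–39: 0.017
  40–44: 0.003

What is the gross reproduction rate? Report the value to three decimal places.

Sum of female ASFRs = 0.077 + 0.101 + 0.077 + 0.049 + 0.017 + 0.003 = 0.324
GRR = 5 × 0.324 = 1.62

1.620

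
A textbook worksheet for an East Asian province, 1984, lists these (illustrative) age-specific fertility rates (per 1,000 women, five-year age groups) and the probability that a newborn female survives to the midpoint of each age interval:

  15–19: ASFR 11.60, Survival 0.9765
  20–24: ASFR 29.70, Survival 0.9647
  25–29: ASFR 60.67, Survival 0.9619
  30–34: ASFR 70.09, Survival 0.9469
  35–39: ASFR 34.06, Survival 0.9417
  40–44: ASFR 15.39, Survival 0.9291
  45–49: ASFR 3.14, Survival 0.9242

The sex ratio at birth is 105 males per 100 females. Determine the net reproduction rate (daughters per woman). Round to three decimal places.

0.522

Proportion female at birth = 100 / (100 + 105) = 0.48780.
Per-age-group product (5 × ASFR × survival probability):
  15–19: 5 × 11.60/1000 × 0.9765 = 0.05664
  20–24: 5 × 29.70/1000 × 0.9647 = 0.14326
  25–29: 5 × 60.67/1000 × 0.9619 = 0.29179
  30–34: 5 × 70.09/1000 × 0.9469 = 0.33184
  35–39: 5 × 34.06/1000 × 0.9417 = 0.16037
  40–44: 5 × 15.39/1000 × 0.9291 = 0.07149
  45–49: 5 × 3.14/1000 × 0.9242 = 0.01451
Sum = 1.06990
NRR = 0.48780 × 1.06990 = 0.52190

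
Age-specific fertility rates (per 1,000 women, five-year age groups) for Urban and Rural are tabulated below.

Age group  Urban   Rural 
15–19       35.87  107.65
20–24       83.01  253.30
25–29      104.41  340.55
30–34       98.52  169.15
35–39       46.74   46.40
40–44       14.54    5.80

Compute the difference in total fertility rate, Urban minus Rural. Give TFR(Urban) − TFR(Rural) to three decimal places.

-2.699

Urban:
  Sum of ASFRs = 35.87 + 83.01 + 104.41 + 98.52 + 46.74 + 14.54 = 383.09
  TFR = 5 × 383.09 / 1000 = 1.91545
Rural:
  Sum of ASFRs = 107.65 + 253.30 + 340.55 + 169.15 + 46.40 + 5.80 = 922.85
  TFR = 5 × 922.85 / 1000 = 4.61425
Difference = 1.91545 − 4.61425 = -2.6988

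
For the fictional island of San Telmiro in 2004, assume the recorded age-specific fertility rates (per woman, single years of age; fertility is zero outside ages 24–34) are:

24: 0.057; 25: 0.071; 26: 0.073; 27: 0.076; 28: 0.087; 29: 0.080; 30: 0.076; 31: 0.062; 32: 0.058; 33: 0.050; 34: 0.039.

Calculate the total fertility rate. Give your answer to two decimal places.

Sum of ASFRs = 0.057 + 0.071 + 0.073 + 0.076 + 0.087 + 0.080 + 0.076 + 0.062 + 0.058 + 0.050 + 0.039 = 0.729
TFR = 0.729

0.73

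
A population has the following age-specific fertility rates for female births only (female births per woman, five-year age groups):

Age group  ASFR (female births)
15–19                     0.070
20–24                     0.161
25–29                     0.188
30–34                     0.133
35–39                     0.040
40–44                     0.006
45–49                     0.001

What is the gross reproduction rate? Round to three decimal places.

2.995

Sum of female ASFRs = 0.070 + 0.161 + 0.188 + 0.133 + 0.040 + 0.006 + 0.001 = 0.599
GRR = 5 × 0.599 = 2.995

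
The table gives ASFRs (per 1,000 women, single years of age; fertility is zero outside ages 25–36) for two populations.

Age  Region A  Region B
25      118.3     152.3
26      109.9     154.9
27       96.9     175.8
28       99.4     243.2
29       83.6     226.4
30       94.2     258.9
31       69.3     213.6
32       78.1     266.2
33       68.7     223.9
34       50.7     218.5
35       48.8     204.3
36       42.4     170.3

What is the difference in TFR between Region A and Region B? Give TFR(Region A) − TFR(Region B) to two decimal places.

-1.55

Region A:
  Sum of ASFRs = 118.3 + 109.9 + 96.9 + 99.4 + 83.6 + 94.2 + 69.3 + 78.1 + 68.7 + 50.7 + 48.8 + 42.4 = 960.3
  TFR = 960.3 / 1000 = 0.9603
Region B:
  Sum of ASFRs = 152.3 + 154.9 + 175.8 + 243.2 + 226.4 + 258.9 + 213.6 + 266.2 + 223.9 + 218.5 + 204.3 + 170.3 = 2508.3
  TFR = 2508.3 / 1000 = 2.5083
Difference = 0.9603 − 2.5083 = -1.548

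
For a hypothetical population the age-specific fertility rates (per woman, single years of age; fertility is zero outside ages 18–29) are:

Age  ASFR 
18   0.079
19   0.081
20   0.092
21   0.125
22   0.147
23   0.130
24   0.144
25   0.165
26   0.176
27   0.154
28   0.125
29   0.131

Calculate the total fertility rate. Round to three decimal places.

1.549

Sum of ASFRs = 0.079 + 0.081 + 0.092 + 0.125 + 0.147 + 0.130 + 0.144 + 0.165 + 0.176 + 0.154 + 0.125 + 0.131 = 1.549
TFR = 1.549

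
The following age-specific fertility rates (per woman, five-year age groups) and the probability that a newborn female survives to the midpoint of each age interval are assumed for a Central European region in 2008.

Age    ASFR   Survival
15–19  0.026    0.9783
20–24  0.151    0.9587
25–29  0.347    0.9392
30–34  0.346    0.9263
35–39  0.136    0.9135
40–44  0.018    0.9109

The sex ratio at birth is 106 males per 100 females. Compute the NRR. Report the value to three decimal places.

Proportion female at birth = 100 / (100 + 106) = 0.48544.
Survival-weighted fertility by age (5·fₓ·Sₓ):
  15–19: 5 × 0.026 × 0.9783 = 0.12718
  20–24: 5 × 0.151 × 0.9587 = 0.72382
  25–29: 5 × 0.347 × 0.9392 = 1.62951
  30–34: 5 × 0.346 × 0.9263 = 1.60250
  35–39: 5 × 0.136 × 0.9135 = 0.62118
  40–44: 5 × 0.018 × 0.9109 = 0.08198
Sum = 4.78617
NRR = 0.48544 × 4.78617 = 2.32340

2.323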